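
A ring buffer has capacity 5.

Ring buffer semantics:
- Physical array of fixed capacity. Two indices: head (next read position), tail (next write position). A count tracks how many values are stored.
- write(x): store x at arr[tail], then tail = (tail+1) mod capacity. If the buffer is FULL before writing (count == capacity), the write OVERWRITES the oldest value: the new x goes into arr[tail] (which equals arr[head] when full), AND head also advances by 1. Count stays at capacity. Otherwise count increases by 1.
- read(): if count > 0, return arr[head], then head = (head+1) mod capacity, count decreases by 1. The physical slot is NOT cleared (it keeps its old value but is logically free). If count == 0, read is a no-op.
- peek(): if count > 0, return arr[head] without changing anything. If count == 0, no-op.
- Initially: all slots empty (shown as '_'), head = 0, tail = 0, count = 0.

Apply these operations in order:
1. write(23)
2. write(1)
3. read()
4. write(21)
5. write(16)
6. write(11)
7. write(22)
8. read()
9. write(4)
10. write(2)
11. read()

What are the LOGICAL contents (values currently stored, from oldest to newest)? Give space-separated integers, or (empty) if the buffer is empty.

After op 1 (write(23)): arr=[23 _ _ _ _] head=0 tail=1 count=1
After op 2 (write(1)): arr=[23 1 _ _ _] head=0 tail=2 count=2
After op 3 (read()): arr=[23 1 _ _ _] head=1 tail=2 count=1
After op 4 (write(21)): arr=[23 1 21 _ _] head=1 tail=3 count=2
After op 5 (write(16)): arr=[23 1 21 16 _] head=1 tail=4 count=3
After op 6 (write(11)): arr=[23 1 21 16 11] head=1 tail=0 count=4
After op 7 (write(22)): arr=[22 1 21 16 11] head=1 tail=1 count=5
After op 8 (read()): arr=[22 1 21 16 11] head=2 tail=1 count=4
After op 9 (write(4)): arr=[22 4 21 16 11] head=2 tail=2 count=5
After op 10 (write(2)): arr=[22 4 2 16 11] head=3 tail=3 count=5
After op 11 (read()): arr=[22 4 2 16 11] head=4 tail=3 count=4

Answer: 11 22 4 2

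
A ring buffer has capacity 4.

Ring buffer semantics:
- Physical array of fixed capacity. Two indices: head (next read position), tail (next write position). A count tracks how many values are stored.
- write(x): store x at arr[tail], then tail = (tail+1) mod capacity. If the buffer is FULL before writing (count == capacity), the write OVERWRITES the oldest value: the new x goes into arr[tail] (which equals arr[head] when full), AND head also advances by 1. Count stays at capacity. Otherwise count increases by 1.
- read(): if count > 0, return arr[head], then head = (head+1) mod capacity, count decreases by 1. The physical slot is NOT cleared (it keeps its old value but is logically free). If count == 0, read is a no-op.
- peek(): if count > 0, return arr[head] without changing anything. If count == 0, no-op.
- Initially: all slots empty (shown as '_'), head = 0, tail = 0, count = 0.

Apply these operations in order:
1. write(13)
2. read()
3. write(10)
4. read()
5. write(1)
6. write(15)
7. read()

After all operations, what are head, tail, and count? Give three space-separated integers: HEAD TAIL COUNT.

Answer: 3 0 1

Derivation:
After op 1 (write(13)): arr=[13 _ _ _] head=0 tail=1 count=1
After op 2 (read()): arr=[13 _ _ _] head=1 tail=1 count=0
After op 3 (write(10)): arr=[13 10 _ _] head=1 tail=2 count=1
After op 4 (read()): arr=[13 10 _ _] head=2 tail=2 count=0
After op 5 (write(1)): arr=[13 10 1 _] head=2 tail=3 count=1
After op 6 (write(15)): arr=[13 10 1 15] head=2 tail=0 count=2
After op 7 (read()): arr=[13 10 1 15] head=3 tail=0 count=1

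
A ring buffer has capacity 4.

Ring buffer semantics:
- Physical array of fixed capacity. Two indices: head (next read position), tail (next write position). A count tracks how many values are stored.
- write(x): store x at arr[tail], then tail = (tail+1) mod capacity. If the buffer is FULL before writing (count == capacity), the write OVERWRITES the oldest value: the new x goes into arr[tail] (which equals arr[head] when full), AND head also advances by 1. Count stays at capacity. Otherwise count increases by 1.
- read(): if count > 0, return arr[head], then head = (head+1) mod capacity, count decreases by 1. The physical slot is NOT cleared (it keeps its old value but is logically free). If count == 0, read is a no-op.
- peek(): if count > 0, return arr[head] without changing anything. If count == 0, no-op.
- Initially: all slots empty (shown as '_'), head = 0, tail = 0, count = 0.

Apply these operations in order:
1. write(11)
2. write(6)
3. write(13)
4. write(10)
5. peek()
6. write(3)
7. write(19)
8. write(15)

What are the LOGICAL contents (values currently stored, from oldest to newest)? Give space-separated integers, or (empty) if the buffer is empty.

After op 1 (write(11)): arr=[11 _ _ _] head=0 tail=1 count=1
After op 2 (write(6)): arr=[11 6 _ _] head=0 tail=2 count=2
After op 3 (write(13)): arr=[11 6 13 _] head=0 tail=3 count=3
After op 4 (write(10)): arr=[11 6 13 10] head=0 tail=0 count=4
After op 5 (peek()): arr=[11 6 13 10] head=0 tail=0 count=4
After op 6 (write(3)): arr=[3 6 13 10] head=1 tail=1 count=4
After op 7 (write(19)): arr=[3 19 13 10] head=2 tail=2 count=4
After op 8 (write(15)): arr=[3 19 15 10] head=3 tail=3 count=4

Answer: 10 3 19 15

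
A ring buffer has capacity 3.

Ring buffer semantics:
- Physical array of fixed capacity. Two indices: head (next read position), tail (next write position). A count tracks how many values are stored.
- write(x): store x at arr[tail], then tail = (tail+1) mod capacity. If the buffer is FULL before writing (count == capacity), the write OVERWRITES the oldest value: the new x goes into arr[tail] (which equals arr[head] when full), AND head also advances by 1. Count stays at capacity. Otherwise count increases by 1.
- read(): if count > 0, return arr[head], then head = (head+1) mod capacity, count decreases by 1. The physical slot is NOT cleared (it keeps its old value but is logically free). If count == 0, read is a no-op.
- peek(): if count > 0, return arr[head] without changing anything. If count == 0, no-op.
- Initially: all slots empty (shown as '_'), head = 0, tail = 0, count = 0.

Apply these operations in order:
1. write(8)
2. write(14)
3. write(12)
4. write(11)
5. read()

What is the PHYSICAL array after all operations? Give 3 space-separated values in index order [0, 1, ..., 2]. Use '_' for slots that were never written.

After op 1 (write(8)): arr=[8 _ _] head=0 tail=1 count=1
After op 2 (write(14)): arr=[8 14 _] head=0 tail=2 count=2
After op 3 (write(12)): arr=[8 14 12] head=0 tail=0 count=3
After op 4 (write(11)): arr=[11 14 12] head=1 tail=1 count=3
After op 5 (read()): arr=[11 14 12] head=2 tail=1 count=2

Answer: 11 14 12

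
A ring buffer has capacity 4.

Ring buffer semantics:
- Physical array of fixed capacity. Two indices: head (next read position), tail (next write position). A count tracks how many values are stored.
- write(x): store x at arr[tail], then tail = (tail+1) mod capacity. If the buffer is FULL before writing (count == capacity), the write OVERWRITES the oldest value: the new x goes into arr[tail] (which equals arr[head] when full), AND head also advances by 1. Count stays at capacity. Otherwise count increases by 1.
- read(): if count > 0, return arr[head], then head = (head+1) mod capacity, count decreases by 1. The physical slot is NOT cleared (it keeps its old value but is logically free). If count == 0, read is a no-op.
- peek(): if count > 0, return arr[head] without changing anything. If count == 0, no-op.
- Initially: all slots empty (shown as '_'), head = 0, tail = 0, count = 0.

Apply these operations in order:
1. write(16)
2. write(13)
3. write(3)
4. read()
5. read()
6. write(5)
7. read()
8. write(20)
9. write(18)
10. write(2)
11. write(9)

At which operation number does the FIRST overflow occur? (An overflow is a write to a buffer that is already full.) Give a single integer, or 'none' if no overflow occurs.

Answer: 11

Derivation:
After op 1 (write(16)): arr=[16 _ _ _] head=0 tail=1 count=1
After op 2 (write(13)): arr=[16 13 _ _] head=0 tail=2 count=2
After op 3 (write(3)): arr=[16 13 3 _] head=0 tail=3 count=3
After op 4 (read()): arr=[16 13 3 _] head=1 tail=3 count=2
After op 5 (read()): arr=[16 13 3 _] head=2 tail=3 count=1
After op 6 (write(5)): arr=[16 13 3 5] head=2 tail=0 count=2
After op 7 (read()): arr=[16 13 3 5] head=3 tail=0 count=1
After op 8 (write(20)): arr=[20 13 3 5] head=3 tail=1 count=2
After op 9 (write(18)): arr=[20 18 3 5] head=3 tail=2 count=3
After op 10 (write(2)): arr=[20 18 2 5] head=3 tail=3 count=4
After op 11 (write(9)): arr=[20 18 2 9] head=0 tail=0 count=4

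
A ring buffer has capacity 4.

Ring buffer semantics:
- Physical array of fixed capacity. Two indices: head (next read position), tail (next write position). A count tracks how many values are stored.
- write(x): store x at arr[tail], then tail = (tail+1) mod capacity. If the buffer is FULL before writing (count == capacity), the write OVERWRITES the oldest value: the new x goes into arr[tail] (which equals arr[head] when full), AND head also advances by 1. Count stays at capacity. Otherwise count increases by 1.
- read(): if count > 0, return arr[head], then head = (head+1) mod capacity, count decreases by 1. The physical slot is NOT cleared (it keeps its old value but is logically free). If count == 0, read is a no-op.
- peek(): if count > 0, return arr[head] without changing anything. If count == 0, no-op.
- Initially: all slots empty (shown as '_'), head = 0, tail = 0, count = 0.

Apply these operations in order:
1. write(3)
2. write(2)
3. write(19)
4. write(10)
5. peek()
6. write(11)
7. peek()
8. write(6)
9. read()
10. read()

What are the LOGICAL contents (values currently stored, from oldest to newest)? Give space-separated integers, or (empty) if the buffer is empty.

Answer: 11 6

Derivation:
After op 1 (write(3)): arr=[3 _ _ _] head=0 tail=1 count=1
After op 2 (write(2)): arr=[3 2 _ _] head=0 tail=2 count=2
After op 3 (write(19)): arr=[3 2 19 _] head=0 tail=3 count=3
After op 4 (write(10)): arr=[3 2 19 10] head=0 tail=0 count=4
After op 5 (peek()): arr=[3 2 19 10] head=0 tail=0 count=4
After op 6 (write(11)): arr=[11 2 19 10] head=1 tail=1 count=4
After op 7 (peek()): arr=[11 2 19 10] head=1 tail=1 count=4
After op 8 (write(6)): arr=[11 6 19 10] head=2 tail=2 count=4
After op 9 (read()): arr=[11 6 19 10] head=3 tail=2 count=3
After op 10 (read()): arr=[11 6 19 10] head=0 tail=2 count=2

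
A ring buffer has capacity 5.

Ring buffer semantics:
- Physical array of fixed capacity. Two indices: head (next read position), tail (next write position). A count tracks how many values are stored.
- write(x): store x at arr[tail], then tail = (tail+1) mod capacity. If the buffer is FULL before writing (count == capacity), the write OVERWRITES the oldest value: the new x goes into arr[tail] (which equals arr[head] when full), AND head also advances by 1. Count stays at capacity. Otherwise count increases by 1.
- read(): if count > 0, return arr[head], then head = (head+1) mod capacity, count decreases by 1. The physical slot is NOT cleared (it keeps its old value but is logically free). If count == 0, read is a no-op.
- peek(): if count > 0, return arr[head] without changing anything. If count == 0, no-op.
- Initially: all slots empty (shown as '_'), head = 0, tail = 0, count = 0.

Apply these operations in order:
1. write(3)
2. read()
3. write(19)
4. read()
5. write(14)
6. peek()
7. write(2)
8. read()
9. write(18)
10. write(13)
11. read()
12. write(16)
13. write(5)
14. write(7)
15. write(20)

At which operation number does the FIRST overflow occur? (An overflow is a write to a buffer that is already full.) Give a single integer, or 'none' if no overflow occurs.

After op 1 (write(3)): arr=[3 _ _ _ _] head=0 tail=1 count=1
After op 2 (read()): arr=[3 _ _ _ _] head=1 tail=1 count=0
After op 3 (write(19)): arr=[3 19 _ _ _] head=1 tail=2 count=1
After op 4 (read()): arr=[3 19 _ _ _] head=2 tail=2 count=0
After op 5 (write(14)): arr=[3 19 14 _ _] head=2 tail=3 count=1
After op 6 (peek()): arr=[3 19 14 _ _] head=2 tail=3 count=1
After op 7 (write(2)): arr=[3 19 14 2 _] head=2 tail=4 count=2
After op 8 (read()): arr=[3 19 14 2 _] head=3 tail=4 count=1
After op 9 (write(18)): arr=[3 19 14 2 18] head=3 tail=0 count=2
After op 10 (write(13)): arr=[13 19 14 2 18] head=3 tail=1 count=3
After op 11 (read()): arr=[13 19 14 2 18] head=4 tail=1 count=2
After op 12 (write(16)): arr=[13 16 14 2 18] head=4 tail=2 count=3
After op 13 (write(5)): arr=[13 16 5 2 18] head=4 tail=3 count=4
After op 14 (write(7)): arr=[13 16 5 7 18] head=4 tail=4 count=5
After op 15 (write(20)): arr=[13 16 5 7 20] head=0 tail=0 count=5

Answer: 15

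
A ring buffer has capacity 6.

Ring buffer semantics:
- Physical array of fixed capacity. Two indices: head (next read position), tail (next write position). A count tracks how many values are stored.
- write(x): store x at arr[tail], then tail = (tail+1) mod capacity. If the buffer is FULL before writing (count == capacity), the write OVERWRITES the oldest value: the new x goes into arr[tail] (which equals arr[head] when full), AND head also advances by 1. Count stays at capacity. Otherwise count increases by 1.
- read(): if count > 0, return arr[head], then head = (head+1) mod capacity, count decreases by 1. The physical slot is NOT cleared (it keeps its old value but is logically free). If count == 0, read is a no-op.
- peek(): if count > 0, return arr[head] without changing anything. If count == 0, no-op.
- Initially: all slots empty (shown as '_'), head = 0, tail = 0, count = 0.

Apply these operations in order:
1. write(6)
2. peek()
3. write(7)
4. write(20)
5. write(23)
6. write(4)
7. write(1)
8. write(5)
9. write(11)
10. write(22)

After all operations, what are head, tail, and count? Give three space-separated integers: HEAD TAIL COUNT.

Answer: 3 3 6

Derivation:
After op 1 (write(6)): arr=[6 _ _ _ _ _] head=0 tail=1 count=1
After op 2 (peek()): arr=[6 _ _ _ _ _] head=0 tail=1 count=1
After op 3 (write(7)): arr=[6 7 _ _ _ _] head=0 tail=2 count=2
After op 4 (write(20)): arr=[6 7 20 _ _ _] head=0 tail=3 count=3
After op 5 (write(23)): arr=[6 7 20 23 _ _] head=0 tail=4 count=4
After op 6 (write(4)): arr=[6 7 20 23 4 _] head=0 tail=5 count=5
After op 7 (write(1)): arr=[6 7 20 23 4 1] head=0 tail=0 count=6
After op 8 (write(5)): arr=[5 7 20 23 4 1] head=1 tail=1 count=6
After op 9 (write(11)): arr=[5 11 20 23 4 1] head=2 tail=2 count=6
After op 10 (write(22)): arr=[5 11 22 23 4 1] head=3 tail=3 count=6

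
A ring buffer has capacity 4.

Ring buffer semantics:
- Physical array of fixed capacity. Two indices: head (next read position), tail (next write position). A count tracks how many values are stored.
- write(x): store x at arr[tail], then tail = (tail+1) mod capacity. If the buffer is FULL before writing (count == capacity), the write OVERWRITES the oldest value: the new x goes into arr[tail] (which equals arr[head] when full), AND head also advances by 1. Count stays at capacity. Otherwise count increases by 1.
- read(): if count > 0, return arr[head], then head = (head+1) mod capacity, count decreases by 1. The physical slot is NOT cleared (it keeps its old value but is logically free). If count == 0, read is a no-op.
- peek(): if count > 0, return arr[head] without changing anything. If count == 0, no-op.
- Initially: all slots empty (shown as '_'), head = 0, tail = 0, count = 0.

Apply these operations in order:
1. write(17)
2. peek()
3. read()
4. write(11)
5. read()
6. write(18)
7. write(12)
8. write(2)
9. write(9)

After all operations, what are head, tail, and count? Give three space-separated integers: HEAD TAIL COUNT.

Answer: 2 2 4

Derivation:
After op 1 (write(17)): arr=[17 _ _ _] head=0 tail=1 count=1
After op 2 (peek()): arr=[17 _ _ _] head=0 tail=1 count=1
After op 3 (read()): arr=[17 _ _ _] head=1 tail=1 count=0
After op 4 (write(11)): arr=[17 11 _ _] head=1 tail=2 count=1
After op 5 (read()): arr=[17 11 _ _] head=2 tail=2 count=0
After op 6 (write(18)): arr=[17 11 18 _] head=2 tail=3 count=1
After op 7 (write(12)): arr=[17 11 18 12] head=2 tail=0 count=2
After op 8 (write(2)): arr=[2 11 18 12] head=2 tail=1 count=3
After op 9 (write(9)): arr=[2 9 18 12] head=2 tail=2 count=4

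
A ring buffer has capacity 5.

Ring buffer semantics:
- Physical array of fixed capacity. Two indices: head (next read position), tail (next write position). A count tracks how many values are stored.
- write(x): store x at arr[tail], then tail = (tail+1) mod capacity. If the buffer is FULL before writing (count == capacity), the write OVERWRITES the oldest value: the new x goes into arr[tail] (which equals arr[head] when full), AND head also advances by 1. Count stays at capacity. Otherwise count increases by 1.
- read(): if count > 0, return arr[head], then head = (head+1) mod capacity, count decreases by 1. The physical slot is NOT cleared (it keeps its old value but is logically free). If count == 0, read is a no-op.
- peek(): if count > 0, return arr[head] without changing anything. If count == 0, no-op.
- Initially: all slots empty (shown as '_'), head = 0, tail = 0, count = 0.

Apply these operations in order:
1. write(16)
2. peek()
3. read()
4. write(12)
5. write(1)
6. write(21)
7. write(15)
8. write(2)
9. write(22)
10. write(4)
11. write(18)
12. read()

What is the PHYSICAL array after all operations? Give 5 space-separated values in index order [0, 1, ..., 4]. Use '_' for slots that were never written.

After op 1 (write(16)): arr=[16 _ _ _ _] head=0 tail=1 count=1
After op 2 (peek()): arr=[16 _ _ _ _] head=0 tail=1 count=1
After op 3 (read()): arr=[16 _ _ _ _] head=1 tail=1 count=0
After op 4 (write(12)): arr=[16 12 _ _ _] head=1 tail=2 count=1
After op 5 (write(1)): arr=[16 12 1 _ _] head=1 tail=3 count=2
After op 6 (write(21)): arr=[16 12 1 21 _] head=1 tail=4 count=3
After op 7 (write(15)): arr=[16 12 1 21 15] head=1 tail=0 count=4
After op 8 (write(2)): arr=[2 12 1 21 15] head=1 tail=1 count=5
After op 9 (write(22)): arr=[2 22 1 21 15] head=2 tail=2 count=5
After op 10 (write(4)): arr=[2 22 4 21 15] head=3 tail=3 count=5
After op 11 (write(18)): arr=[2 22 4 18 15] head=4 tail=4 count=5
After op 12 (read()): arr=[2 22 4 18 15] head=0 tail=4 count=4

Answer: 2 22 4 18 15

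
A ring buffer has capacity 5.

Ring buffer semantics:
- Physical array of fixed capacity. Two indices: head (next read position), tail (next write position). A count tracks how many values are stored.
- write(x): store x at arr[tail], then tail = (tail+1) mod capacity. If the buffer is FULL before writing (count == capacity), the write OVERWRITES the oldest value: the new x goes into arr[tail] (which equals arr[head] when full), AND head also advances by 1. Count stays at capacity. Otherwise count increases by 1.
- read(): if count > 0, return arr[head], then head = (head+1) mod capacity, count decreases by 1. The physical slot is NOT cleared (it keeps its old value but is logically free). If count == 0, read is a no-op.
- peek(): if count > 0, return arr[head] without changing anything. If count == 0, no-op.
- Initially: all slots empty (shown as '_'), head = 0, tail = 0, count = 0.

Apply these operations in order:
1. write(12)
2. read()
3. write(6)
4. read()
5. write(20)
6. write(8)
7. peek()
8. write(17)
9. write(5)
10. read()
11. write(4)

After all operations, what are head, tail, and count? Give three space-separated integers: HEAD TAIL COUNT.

After op 1 (write(12)): arr=[12 _ _ _ _] head=0 tail=1 count=1
After op 2 (read()): arr=[12 _ _ _ _] head=1 tail=1 count=0
After op 3 (write(6)): arr=[12 6 _ _ _] head=1 tail=2 count=1
After op 4 (read()): arr=[12 6 _ _ _] head=2 tail=2 count=0
After op 5 (write(20)): arr=[12 6 20 _ _] head=2 tail=3 count=1
After op 6 (write(8)): arr=[12 6 20 8 _] head=2 tail=4 count=2
After op 7 (peek()): arr=[12 6 20 8 _] head=2 tail=4 count=2
After op 8 (write(17)): arr=[12 6 20 8 17] head=2 tail=0 count=3
After op 9 (write(5)): arr=[5 6 20 8 17] head=2 tail=1 count=4
After op 10 (read()): arr=[5 6 20 8 17] head=3 tail=1 count=3
After op 11 (write(4)): arr=[5 4 20 8 17] head=3 tail=2 count=4

Answer: 3 2 4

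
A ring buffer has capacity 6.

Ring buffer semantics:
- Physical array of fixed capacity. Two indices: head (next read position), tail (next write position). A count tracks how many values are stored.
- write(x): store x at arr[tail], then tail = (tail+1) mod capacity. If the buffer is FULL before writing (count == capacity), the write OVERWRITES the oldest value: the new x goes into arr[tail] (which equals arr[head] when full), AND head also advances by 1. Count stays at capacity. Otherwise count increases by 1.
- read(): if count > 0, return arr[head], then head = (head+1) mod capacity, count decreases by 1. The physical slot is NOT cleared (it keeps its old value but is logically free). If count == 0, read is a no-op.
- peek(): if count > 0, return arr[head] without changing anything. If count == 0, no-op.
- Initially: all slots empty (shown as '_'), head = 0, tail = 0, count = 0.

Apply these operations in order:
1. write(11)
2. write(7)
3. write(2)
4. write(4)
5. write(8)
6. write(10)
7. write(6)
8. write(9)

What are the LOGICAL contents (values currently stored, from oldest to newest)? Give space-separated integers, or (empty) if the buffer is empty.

Answer: 2 4 8 10 6 9

Derivation:
After op 1 (write(11)): arr=[11 _ _ _ _ _] head=0 tail=1 count=1
After op 2 (write(7)): arr=[11 7 _ _ _ _] head=0 tail=2 count=2
After op 3 (write(2)): arr=[11 7 2 _ _ _] head=0 tail=3 count=3
After op 4 (write(4)): arr=[11 7 2 4 _ _] head=0 tail=4 count=4
After op 5 (write(8)): arr=[11 7 2 4 8 _] head=0 tail=5 count=5
After op 6 (write(10)): arr=[11 7 2 4 8 10] head=0 tail=0 count=6
After op 7 (write(6)): arr=[6 7 2 4 8 10] head=1 tail=1 count=6
After op 8 (write(9)): arr=[6 9 2 4 8 10] head=2 tail=2 count=6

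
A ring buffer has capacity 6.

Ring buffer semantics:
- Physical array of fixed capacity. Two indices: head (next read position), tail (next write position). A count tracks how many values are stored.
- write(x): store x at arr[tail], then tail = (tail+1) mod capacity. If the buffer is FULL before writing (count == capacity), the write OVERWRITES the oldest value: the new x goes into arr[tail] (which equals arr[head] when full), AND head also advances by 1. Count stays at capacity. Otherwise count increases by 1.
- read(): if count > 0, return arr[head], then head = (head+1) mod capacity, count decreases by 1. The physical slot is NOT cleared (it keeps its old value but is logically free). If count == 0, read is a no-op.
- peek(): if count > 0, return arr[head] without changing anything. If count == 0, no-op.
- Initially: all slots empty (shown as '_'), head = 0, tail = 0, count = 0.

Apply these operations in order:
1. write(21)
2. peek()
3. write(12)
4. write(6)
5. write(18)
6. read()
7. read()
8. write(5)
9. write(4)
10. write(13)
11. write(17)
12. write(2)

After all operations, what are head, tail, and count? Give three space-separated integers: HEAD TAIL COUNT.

Answer: 3 3 6

Derivation:
After op 1 (write(21)): arr=[21 _ _ _ _ _] head=0 tail=1 count=1
After op 2 (peek()): arr=[21 _ _ _ _ _] head=0 tail=1 count=1
After op 3 (write(12)): arr=[21 12 _ _ _ _] head=0 tail=2 count=2
After op 4 (write(6)): arr=[21 12 6 _ _ _] head=0 tail=3 count=3
After op 5 (write(18)): arr=[21 12 6 18 _ _] head=0 tail=4 count=4
After op 6 (read()): arr=[21 12 6 18 _ _] head=1 tail=4 count=3
After op 7 (read()): arr=[21 12 6 18 _ _] head=2 tail=4 count=2
After op 8 (write(5)): arr=[21 12 6 18 5 _] head=2 tail=5 count=3
After op 9 (write(4)): arr=[21 12 6 18 5 4] head=2 tail=0 count=4
After op 10 (write(13)): arr=[13 12 6 18 5 4] head=2 tail=1 count=5
After op 11 (write(17)): arr=[13 17 6 18 5 4] head=2 tail=2 count=6
After op 12 (write(2)): arr=[13 17 2 18 5 4] head=3 tail=3 count=6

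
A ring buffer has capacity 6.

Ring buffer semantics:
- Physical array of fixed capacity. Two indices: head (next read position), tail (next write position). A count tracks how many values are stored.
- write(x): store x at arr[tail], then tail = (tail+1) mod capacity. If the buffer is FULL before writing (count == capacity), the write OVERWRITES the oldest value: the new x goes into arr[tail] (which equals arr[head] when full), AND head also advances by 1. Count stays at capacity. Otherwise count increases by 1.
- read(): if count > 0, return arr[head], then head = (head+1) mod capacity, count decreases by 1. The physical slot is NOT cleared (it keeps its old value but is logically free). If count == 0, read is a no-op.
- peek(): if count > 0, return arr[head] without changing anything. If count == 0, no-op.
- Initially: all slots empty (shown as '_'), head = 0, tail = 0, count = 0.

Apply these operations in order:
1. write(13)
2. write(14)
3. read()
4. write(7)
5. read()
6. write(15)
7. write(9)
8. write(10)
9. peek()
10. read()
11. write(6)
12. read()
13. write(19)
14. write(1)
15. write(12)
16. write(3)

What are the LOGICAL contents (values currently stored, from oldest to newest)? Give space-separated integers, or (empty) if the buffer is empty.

After op 1 (write(13)): arr=[13 _ _ _ _ _] head=0 tail=1 count=1
After op 2 (write(14)): arr=[13 14 _ _ _ _] head=0 tail=2 count=2
After op 3 (read()): arr=[13 14 _ _ _ _] head=1 tail=2 count=1
After op 4 (write(7)): arr=[13 14 7 _ _ _] head=1 tail=3 count=2
After op 5 (read()): arr=[13 14 7 _ _ _] head=2 tail=3 count=1
After op 6 (write(15)): arr=[13 14 7 15 _ _] head=2 tail=4 count=2
After op 7 (write(9)): arr=[13 14 7 15 9 _] head=2 tail=5 count=3
After op 8 (write(10)): arr=[13 14 7 15 9 10] head=2 tail=0 count=4
After op 9 (peek()): arr=[13 14 7 15 9 10] head=2 tail=0 count=4
After op 10 (read()): arr=[13 14 7 15 9 10] head=3 tail=0 count=3
After op 11 (write(6)): arr=[6 14 7 15 9 10] head=3 tail=1 count=4
After op 12 (read()): arr=[6 14 7 15 9 10] head=4 tail=1 count=3
After op 13 (write(19)): arr=[6 19 7 15 9 10] head=4 tail=2 count=4
After op 14 (write(1)): arr=[6 19 1 15 9 10] head=4 tail=3 count=5
After op 15 (write(12)): arr=[6 19 1 12 9 10] head=4 tail=4 count=6
After op 16 (write(3)): arr=[6 19 1 12 3 10] head=5 tail=5 count=6

Answer: 10 6 19 1 12 3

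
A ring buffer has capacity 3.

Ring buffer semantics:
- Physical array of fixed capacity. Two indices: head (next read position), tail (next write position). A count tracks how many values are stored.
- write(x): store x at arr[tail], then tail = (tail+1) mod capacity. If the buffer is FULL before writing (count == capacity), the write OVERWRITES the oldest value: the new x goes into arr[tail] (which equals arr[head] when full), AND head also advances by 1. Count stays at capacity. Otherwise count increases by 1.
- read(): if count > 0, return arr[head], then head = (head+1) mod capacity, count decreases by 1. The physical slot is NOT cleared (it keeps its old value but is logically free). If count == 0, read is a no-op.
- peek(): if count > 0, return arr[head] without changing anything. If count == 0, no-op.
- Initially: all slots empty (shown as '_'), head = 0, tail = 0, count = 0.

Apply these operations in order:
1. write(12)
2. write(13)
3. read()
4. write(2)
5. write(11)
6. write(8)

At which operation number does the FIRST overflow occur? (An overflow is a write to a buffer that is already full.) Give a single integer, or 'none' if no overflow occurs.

After op 1 (write(12)): arr=[12 _ _] head=0 tail=1 count=1
After op 2 (write(13)): arr=[12 13 _] head=0 tail=2 count=2
After op 3 (read()): arr=[12 13 _] head=1 tail=2 count=1
After op 4 (write(2)): arr=[12 13 2] head=1 tail=0 count=2
After op 5 (write(11)): arr=[11 13 2] head=1 tail=1 count=3
After op 6 (write(8)): arr=[11 8 2] head=2 tail=2 count=3

Answer: 6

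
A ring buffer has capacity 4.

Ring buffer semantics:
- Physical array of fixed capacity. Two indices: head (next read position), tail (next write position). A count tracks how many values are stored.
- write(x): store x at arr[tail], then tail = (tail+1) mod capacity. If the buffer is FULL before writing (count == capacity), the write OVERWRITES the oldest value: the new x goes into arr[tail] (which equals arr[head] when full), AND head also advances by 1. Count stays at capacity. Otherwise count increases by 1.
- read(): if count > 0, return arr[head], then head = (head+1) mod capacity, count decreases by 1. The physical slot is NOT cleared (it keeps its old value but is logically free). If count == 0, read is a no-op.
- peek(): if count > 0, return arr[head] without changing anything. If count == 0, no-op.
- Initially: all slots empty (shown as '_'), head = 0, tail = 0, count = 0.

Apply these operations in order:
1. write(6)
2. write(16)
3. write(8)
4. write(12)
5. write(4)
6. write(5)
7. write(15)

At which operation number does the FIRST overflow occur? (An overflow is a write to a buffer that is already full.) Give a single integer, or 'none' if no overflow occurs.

Answer: 5

Derivation:
After op 1 (write(6)): arr=[6 _ _ _] head=0 tail=1 count=1
After op 2 (write(16)): arr=[6 16 _ _] head=0 tail=2 count=2
After op 3 (write(8)): arr=[6 16 8 _] head=0 tail=3 count=3
After op 4 (write(12)): arr=[6 16 8 12] head=0 tail=0 count=4
After op 5 (write(4)): arr=[4 16 8 12] head=1 tail=1 count=4
After op 6 (write(5)): arr=[4 5 8 12] head=2 tail=2 count=4
After op 7 (write(15)): arr=[4 5 15 12] head=3 tail=3 count=4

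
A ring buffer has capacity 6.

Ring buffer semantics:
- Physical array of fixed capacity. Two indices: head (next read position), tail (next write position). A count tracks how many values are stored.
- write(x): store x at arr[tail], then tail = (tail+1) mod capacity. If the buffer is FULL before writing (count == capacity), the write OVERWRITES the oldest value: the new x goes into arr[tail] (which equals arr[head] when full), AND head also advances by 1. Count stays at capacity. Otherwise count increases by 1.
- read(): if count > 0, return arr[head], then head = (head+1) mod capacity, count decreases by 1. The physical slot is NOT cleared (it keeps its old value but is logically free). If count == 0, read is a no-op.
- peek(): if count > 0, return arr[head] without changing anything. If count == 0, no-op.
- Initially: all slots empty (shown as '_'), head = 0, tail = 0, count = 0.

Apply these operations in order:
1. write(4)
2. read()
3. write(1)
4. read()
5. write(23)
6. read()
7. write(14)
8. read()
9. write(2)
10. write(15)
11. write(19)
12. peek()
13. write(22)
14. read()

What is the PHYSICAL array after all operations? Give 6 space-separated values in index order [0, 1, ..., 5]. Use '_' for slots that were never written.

Answer: 19 22 23 14 2 15

Derivation:
After op 1 (write(4)): arr=[4 _ _ _ _ _] head=0 tail=1 count=1
After op 2 (read()): arr=[4 _ _ _ _ _] head=1 tail=1 count=0
After op 3 (write(1)): arr=[4 1 _ _ _ _] head=1 tail=2 count=1
After op 4 (read()): arr=[4 1 _ _ _ _] head=2 tail=2 count=0
After op 5 (write(23)): arr=[4 1 23 _ _ _] head=2 tail=3 count=1
After op 6 (read()): arr=[4 1 23 _ _ _] head=3 tail=3 count=0
After op 7 (write(14)): arr=[4 1 23 14 _ _] head=3 tail=4 count=1
After op 8 (read()): arr=[4 1 23 14 _ _] head=4 tail=4 count=0
After op 9 (write(2)): arr=[4 1 23 14 2 _] head=4 tail=5 count=1
After op 10 (write(15)): arr=[4 1 23 14 2 15] head=4 tail=0 count=2
After op 11 (write(19)): arr=[19 1 23 14 2 15] head=4 tail=1 count=3
After op 12 (peek()): arr=[19 1 23 14 2 15] head=4 tail=1 count=3
After op 13 (write(22)): arr=[19 22 23 14 2 15] head=4 tail=2 count=4
After op 14 (read()): arr=[19 22 23 14 2 15] head=5 tail=2 count=3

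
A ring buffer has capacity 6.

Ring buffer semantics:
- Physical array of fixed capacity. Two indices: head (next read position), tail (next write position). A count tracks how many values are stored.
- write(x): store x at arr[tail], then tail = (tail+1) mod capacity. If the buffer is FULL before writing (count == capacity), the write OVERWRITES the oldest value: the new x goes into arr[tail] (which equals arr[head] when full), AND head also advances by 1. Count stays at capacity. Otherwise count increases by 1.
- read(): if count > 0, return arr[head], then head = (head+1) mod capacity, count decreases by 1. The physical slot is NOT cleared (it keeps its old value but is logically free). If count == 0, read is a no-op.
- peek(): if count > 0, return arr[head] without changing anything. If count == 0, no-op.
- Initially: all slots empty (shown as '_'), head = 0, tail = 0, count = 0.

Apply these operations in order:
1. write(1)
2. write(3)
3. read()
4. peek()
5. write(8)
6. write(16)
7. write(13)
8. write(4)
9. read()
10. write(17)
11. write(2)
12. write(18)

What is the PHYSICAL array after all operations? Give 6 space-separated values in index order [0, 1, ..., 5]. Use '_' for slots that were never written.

Answer: 17 2 18 16 13 4

Derivation:
After op 1 (write(1)): arr=[1 _ _ _ _ _] head=0 tail=1 count=1
After op 2 (write(3)): arr=[1 3 _ _ _ _] head=0 tail=2 count=2
After op 3 (read()): arr=[1 3 _ _ _ _] head=1 tail=2 count=1
After op 4 (peek()): arr=[1 3 _ _ _ _] head=1 tail=2 count=1
After op 5 (write(8)): arr=[1 3 8 _ _ _] head=1 tail=3 count=2
After op 6 (write(16)): arr=[1 3 8 16 _ _] head=1 tail=4 count=3
After op 7 (write(13)): arr=[1 3 8 16 13 _] head=1 tail=5 count=4
After op 8 (write(4)): arr=[1 3 8 16 13 4] head=1 tail=0 count=5
After op 9 (read()): arr=[1 3 8 16 13 4] head=2 tail=0 count=4
After op 10 (write(17)): arr=[17 3 8 16 13 4] head=2 tail=1 count=5
After op 11 (write(2)): arr=[17 2 8 16 13 4] head=2 tail=2 count=6
After op 12 (write(18)): arr=[17 2 18 16 13 4] head=3 tail=3 count=6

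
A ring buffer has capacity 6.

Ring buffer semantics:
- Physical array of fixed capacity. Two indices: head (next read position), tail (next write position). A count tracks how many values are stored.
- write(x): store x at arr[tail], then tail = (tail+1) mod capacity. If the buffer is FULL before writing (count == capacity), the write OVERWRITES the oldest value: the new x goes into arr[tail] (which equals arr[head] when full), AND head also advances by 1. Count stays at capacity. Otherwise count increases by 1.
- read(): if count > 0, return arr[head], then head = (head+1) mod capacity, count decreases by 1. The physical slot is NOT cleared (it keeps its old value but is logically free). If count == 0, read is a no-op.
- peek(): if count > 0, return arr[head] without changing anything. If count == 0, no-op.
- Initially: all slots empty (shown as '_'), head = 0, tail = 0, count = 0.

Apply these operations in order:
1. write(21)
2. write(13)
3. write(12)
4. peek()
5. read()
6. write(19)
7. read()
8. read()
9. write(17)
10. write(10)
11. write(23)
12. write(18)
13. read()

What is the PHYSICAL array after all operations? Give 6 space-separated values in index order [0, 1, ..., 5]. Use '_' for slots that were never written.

After op 1 (write(21)): arr=[21 _ _ _ _ _] head=0 tail=1 count=1
After op 2 (write(13)): arr=[21 13 _ _ _ _] head=0 tail=2 count=2
After op 3 (write(12)): arr=[21 13 12 _ _ _] head=0 tail=3 count=3
After op 4 (peek()): arr=[21 13 12 _ _ _] head=0 tail=3 count=3
After op 5 (read()): arr=[21 13 12 _ _ _] head=1 tail=3 count=2
After op 6 (write(19)): arr=[21 13 12 19 _ _] head=1 tail=4 count=3
After op 7 (read()): arr=[21 13 12 19 _ _] head=2 tail=4 count=2
After op 8 (read()): arr=[21 13 12 19 _ _] head=3 tail=4 count=1
After op 9 (write(17)): arr=[21 13 12 19 17 _] head=3 tail=5 count=2
After op 10 (write(10)): arr=[21 13 12 19 17 10] head=3 tail=0 count=3
After op 11 (write(23)): arr=[23 13 12 19 17 10] head=3 tail=1 count=4
After op 12 (write(18)): arr=[23 18 12 19 17 10] head=3 tail=2 count=5
After op 13 (read()): arr=[23 18 12 19 17 10] head=4 tail=2 count=4

Answer: 23 18 12 19 17 10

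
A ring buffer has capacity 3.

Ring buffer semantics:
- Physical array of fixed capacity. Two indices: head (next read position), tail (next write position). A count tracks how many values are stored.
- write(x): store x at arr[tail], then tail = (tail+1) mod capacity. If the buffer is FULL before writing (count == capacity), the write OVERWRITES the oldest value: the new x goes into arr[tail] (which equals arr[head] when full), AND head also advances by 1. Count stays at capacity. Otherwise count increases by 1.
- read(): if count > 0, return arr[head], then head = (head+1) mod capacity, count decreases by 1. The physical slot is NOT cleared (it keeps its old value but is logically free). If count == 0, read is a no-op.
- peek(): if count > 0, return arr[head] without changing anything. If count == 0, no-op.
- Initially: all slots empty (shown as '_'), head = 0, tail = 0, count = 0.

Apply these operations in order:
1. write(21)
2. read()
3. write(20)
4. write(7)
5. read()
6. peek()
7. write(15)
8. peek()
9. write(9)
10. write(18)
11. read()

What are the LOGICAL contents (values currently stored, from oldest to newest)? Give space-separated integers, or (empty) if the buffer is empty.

After op 1 (write(21)): arr=[21 _ _] head=0 tail=1 count=1
After op 2 (read()): arr=[21 _ _] head=1 tail=1 count=0
After op 3 (write(20)): arr=[21 20 _] head=1 tail=2 count=1
After op 4 (write(7)): arr=[21 20 7] head=1 tail=0 count=2
After op 5 (read()): arr=[21 20 7] head=2 tail=0 count=1
After op 6 (peek()): arr=[21 20 7] head=2 tail=0 count=1
After op 7 (write(15)): arr=[15 20 7] head=2 tail=1 count=2
After op 8 (peek()): arr=[15 20 7] head=2 tail=1 count=2
After op 9 (write(9)): arr=[15 9 7] head=2 tail=2 count=3
After op 10 (write(18)): arr=[15 9 18] head=0 tail=0 count=3
After op 11 (read()): arr=[15 9 18] head=1 tail=0 count=2

Answer: 9 18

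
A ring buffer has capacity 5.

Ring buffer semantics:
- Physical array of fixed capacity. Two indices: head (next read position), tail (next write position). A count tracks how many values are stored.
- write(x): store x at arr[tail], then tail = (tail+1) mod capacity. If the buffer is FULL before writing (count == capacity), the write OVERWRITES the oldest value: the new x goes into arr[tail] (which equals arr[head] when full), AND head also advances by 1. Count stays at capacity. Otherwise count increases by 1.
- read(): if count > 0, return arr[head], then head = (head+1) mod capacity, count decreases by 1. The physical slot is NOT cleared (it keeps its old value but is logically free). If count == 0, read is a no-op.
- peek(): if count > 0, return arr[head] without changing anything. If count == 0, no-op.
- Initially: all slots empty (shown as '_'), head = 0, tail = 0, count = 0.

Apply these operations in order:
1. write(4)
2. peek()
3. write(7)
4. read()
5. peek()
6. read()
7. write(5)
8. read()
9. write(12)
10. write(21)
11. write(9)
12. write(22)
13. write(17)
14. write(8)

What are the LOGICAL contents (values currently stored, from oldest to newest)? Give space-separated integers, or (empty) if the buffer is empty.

After op 1 (write(4)): arr=[4 _ _ _ _] head=0 tail=1 count=1
After op 2 (peek()): arr=[4 _ _ _ _] head=0 tail=1 count=1
After op 3 (write(7)): arr=[4 7 _ _ _] head=0 tail=2 count=2
After op 4 (read()): arr=[4 7 _ _ _] head=1 tail=2 count=1
After op 5 (peek()): arr=[4 7 _ _ _] head=1 tail=2 count=1
After op 6 (read()): arr=[4 7 _ _ _] head=2 tail=2 count=0
After op 7 (write(5)): arr=[4 7 5 _ _] head=2 tail=3 count=1
After op 8 (read()): arr=[4 7 5 _ _] head=3 tail=3 count=0
After op 9 (write(12)): arr=[4 7 5 12 _] head=3 tail=4 count=1
After op 10 (write(21)): arr=[4 7 5 12 21] head=3 tail=0 count=2
After op 11 (write(9)): arr=[9 7 5 12 21] head=3 tail=1 count=3
After op 12 (write(22)): arr=[9 22 5 12 21] head=3 tail=2 count=4
After op 13 (write(17)): arr=[9 22 17 12 21] head=3 tail=3 count=5
After op 14 (write(8)): arr=[9 22 17 8 21] head=4 tail=4 count=5

Answer: 21 9 22 17 8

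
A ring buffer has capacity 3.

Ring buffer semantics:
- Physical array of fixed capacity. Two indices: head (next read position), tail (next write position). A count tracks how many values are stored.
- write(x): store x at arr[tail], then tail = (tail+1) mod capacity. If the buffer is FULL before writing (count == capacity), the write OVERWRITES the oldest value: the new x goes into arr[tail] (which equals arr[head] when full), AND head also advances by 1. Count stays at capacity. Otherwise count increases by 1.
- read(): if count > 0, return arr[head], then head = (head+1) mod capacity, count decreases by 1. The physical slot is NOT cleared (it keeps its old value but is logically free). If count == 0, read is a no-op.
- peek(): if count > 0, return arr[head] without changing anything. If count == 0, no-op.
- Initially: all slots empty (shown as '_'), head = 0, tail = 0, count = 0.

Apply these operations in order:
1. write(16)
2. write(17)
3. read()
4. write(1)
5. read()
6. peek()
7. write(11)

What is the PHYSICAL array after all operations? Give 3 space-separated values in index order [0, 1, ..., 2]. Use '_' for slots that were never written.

After op 1 (write(16)): arr=[16 _ _] head=0 tail=1 count=1
After op 2 (write(17)): arr=[16 17 _] head=0 tail=2 count=2
After op 3 (read()): arr=[16 17 _] head=1 tail=2 count=1
After op 4 (write(1)): arr=[16 17 1] head=1 tail=0 count=2
After op 5 (read()): arr=[16 17 1] head=2 tail=0 count=1
After op 6 (peek()): arr=[16 17 1] head=2 tail=0 count=1
After op 7 (write(11)): arr=[11 17 1] head=2 tail=1 count=2

Answer: 11 17 1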